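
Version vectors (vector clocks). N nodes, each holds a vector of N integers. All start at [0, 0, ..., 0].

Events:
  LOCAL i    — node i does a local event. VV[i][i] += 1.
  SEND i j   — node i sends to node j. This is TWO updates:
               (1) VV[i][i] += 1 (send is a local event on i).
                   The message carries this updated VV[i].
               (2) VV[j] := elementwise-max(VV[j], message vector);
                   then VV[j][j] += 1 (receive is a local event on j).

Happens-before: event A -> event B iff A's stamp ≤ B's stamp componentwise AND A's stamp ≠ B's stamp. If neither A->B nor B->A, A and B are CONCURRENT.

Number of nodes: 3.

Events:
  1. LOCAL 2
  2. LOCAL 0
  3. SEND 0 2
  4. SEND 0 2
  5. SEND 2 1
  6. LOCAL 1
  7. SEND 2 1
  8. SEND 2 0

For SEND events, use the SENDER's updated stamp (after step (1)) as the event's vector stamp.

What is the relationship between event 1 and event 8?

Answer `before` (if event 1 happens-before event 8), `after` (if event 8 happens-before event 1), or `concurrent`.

Initial: VV[0]=[0, 0, 0]
Initial: VV[1]=[0, 0, 0]
Initial: VV[2]=[0, 0, 0]
Event 1: LOCAL 2: VV[2][2]++ -> VV[2]=[0, 0, 1]
Event 2: LOCAL 0: VV[0][0]++ -> VV[0]=[1, 0, 0]
Event 3: SEND 0->2: VV[0][0]++ -> VV[0]=[2, 0, 0], msg_vec=[2, 0, 0]; VV[2]=max(VV[2],msg_vec) then VV[2][2]++ -> VV[2]=[2, 0, 2]
Event 4: SEND 0->2: VV[0][0]++ -> VV[0]=[3, 0, 0], msg_vec=[3, 0, 0]; VV[2]=max(VV[2],msg_vec) then VV[2][2]++ -> VV[2]=[3, 0, 3]
Event 5: SEND 2->1: VV[2][2]++ -> VV[2]=[3, 0, 4], msg_vec=[3, 0, 4]; VV[1]=max(VV[1],msg_vec) then VV[1][1]++ -> VV[1]=[3, 1, 4]
Event 6: LOCAL 1: VV[1][1]++ -> VV[1]=[3, 2, 4]
Event 7: SEND 2->1: VV[2][2]++ -> VV[2]=[3, 0, 5], msg_vec=[3, 0, 5]; VV[1]=max(VV[1],msg_vec) then VV[1][1]++ -> VV[1]=[3, 3, 5]
Event 8: SEND 2->0: VV[2][2]++ -> VV[2]=[3, 0, 6], msg_vec=[3, 0, 6]; VV[0]=max(VV[0],msg_vec) then VV[0][0]++ -> VV[0]=[4, 0, 6]
Event 1 stamp: [0, 0, 1]
Event 8 stamp: [3, 0, 6]
[0, 0, 1] <= [3, 0, 6]? True
[3, 0, 6] <= [0, 0, 1]? False
Relation: before

Answer: before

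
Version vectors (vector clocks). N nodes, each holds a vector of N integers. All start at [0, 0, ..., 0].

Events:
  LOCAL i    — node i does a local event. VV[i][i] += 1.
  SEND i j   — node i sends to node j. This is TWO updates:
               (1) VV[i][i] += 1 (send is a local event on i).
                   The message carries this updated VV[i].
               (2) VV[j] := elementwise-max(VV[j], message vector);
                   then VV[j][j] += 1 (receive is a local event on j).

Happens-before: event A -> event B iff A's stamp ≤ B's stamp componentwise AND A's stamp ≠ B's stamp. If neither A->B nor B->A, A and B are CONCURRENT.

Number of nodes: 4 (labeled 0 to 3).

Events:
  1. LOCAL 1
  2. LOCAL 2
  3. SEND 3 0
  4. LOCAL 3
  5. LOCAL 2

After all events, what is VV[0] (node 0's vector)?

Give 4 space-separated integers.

Initial: VV[0]=[0, 0, 0, 0]
Initial: VV[1]=[0, 0, 0, 0]
Initial: VV[2]=[0, 0, 0, 0]
Initial: VV[3]=[0, 0, 0, 0]
Event 1: LOCAL 1: VV[1][1]++ -> VV[1]=[0, 1, 0, 0]
Event 2: LOCAL 2: VV[2][2]++ -> VV[2]=[0, 0, 1, 0]
Event 3: SEND 3->0: VV[3][3]++ -> VV[3]=[0, 0, 0, 1], msg_vec=[0, 0, 0, 1]; VV[0]=max(VV[0],msg_vec) then VV[0][0]++ -> VV[0]=[1, 0, 0, 1]
Event 4: LOCAL 3: VV[3][3]++ -> VV[3]=[0, 0, 0, 2]
Event 5: LOCAL 2: VV[2][2]++ -> VV[2]=[0, 0, 2, 0]
Final vectors: VV[0]=[1, 0, 0, 1]; VV[1]=[0, 1, 0, 0]; VV[2]=[0, 0, 2, 0]; VV[3]=[0, 0, 0, 2]

Answer: 1 0 0 1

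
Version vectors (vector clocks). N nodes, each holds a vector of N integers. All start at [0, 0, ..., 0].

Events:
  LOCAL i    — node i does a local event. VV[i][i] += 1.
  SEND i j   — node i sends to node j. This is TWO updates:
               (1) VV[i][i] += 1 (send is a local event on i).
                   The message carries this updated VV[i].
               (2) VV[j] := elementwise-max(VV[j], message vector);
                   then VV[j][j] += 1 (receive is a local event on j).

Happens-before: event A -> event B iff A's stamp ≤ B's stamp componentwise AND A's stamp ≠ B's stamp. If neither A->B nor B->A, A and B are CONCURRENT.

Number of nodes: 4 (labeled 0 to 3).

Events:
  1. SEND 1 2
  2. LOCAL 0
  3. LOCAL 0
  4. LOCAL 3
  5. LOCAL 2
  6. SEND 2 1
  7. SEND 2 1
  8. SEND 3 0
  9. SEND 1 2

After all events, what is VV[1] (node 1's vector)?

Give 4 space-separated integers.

Initial: VV[0]=[0, 0, 0, 0]
Initial: VV[1]=[0, 0, 0, 0]
Initial: VV[2]=[0, 0, 0, 0]
Initial: VV[3]=[0, 0, 0, 0]
Event 1: SEND 1->2: VV[1][1]++ -> VV[1]=[0, 1, 0, 0], msg_vec=[0, 1, 0, 0]; VV[2]=max(VV[2],msg_vec) then VV[2][2]++ -> VV[2]=[0, 1, 1, 0]
Event 2: LOCAL 0: VV[0][0]++ -> VV[0]=[1, 0, 0, 0]
Event 3: LOCAL 0: VV[0][0]++ -> VV[0]=[2, 0, 0, 0]
Event 4: LOCAL 3: VV[3][3]++ -> VV[3]=[0, 0, 0, 1]
Event 5: LOCAL 2: VV[2][2]++ -> VV[2]=[0, 1, 2, 0]
Event 6: SEND 2->1: VV[2][2]++ -> VV[2]=[0, 1, 3, 0], msg_vec=[0, 1, 3, 0]; VV[1]=max(VV[1],msg_vec) then VV[1][1]++ -> VV[1]=[0, 2, 3, 0]
Event 7: SEND 2->1: VV[2][2]++ -> VV[2]=[0, 1, 4, 0], msg_vec=[0, 1, 4, 0]; VV[1]=max(VV[1],msg_vec) then VV[1][1]++ -> VV[1]=[0, 3, 4, 0]
Event 8: SEND 3->0: VV[3][3]++ -> VV[3]=[0, 0, 0, 2], msg_vec=[0, 0, 0, 2]; VV[0]=max(VV[0],msg_vec) then VV[0][0]++ -> VV[0]=[3, 0, 0, 2]
Event 9: SEND 1->2: VV[1][1]++ -> VV[1]=[0, 4, 4, 0], msg_vec=[0, 4, 4, 0]; VV[2]=max(VV[2],msg_vec) then VV[2][2]++ -> VV[2]=[0, 4, 5, 0]
Final vectors: VV[0]=[3, 0, 0, 2]; VV[1]=[0, 4, 4, 0]; VV[2]=[0, 4, 5, 0]; VV[3]=[0, 0, 0, 2]

Answer: 0 4 4 0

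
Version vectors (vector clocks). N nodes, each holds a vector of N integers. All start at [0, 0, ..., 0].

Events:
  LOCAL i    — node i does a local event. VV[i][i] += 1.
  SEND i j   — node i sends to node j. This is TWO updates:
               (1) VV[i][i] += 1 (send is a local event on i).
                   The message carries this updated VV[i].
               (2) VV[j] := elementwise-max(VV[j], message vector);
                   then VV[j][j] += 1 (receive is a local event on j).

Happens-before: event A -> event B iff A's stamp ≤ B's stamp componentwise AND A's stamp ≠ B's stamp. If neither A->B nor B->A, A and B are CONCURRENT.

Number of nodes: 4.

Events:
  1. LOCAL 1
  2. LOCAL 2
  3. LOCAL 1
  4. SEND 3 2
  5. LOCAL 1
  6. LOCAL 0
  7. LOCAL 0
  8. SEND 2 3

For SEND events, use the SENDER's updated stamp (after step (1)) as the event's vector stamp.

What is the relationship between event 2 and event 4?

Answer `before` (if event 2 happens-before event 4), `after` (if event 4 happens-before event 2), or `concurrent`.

Initial: VV[0]=[0, 0, 0, 0]
Initial: VV[1]=[0, 0, 0, 0]
Initial: VV[2]=[0, 0, 0, 0]
Initial: VV[3]=[0, 0, 0, 0]
Event 1: LOCAL 1: VV[1][1]++ -> VV[1]=[0, 1, 0, 0]
Event 2: LOCAL 2: VV[2][2]++ -> VV[2]=[0, 0, 1, 0]
Event 3: LOCAL 1: VV[1][1]++ -> VV[1]=[0, 2, 0, 0]
Event 4: SEND 3->2: VV[3][3]++ -> VV[3]=[0, 0, 0, 1], msg_vec=[0, 0, 0, 1]; VV[2]=max(VV[2],msg_vec) then VV[2][2]++ -> VV[2]=[0, 0, 2, 1]
Event 5: LOCAL 1: VV[1][1]++ -> VV[1]=[0, 3, 0, 0]
Event 6: LOCAL 0: VV[0][0]++ -> VV[0]=[1, 0, 0, 0]
Event 7: LOCAL 0: VV[0][0]++ -> VV[0]=[2, 0, 0, 0]
Event 8: SEND 2->3: VV[2][2]++ -> VV[2]=[0, 0, 3, 1], msg_vec=[0, 0, 3, 1]; VV[3]=max(VV[3],msg_vec) then VV[3][3]++ -> VV[3]=[0, 0, 3, 2]
Event 2 stamp: [0, 0, 1, 0]
Event 4 stamp: [0, 0, 0, 1]
[0, 0, 1, 0] <= [0, 0, 0, 1]? False
[0, 0, 0, 1] <= [0, 0, 1, 0]? False
Relation: concurrent

Answer: concurrent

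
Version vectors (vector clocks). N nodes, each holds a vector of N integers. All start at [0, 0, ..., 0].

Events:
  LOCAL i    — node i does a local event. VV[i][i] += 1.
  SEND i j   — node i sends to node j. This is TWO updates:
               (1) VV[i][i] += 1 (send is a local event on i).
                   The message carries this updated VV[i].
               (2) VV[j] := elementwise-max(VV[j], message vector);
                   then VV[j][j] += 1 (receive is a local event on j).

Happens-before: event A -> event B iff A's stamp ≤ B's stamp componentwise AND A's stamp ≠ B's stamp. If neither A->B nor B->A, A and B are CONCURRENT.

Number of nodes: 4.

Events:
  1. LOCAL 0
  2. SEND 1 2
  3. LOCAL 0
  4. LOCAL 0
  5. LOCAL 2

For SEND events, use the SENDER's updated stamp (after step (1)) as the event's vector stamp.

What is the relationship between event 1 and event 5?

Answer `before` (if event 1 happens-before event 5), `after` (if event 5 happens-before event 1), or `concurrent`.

Answer: concurrent

Derivation:
Initial: VV[0]=[0, 0, 0, 0]
Initial: VV[1]=[0, 0, 0, 0]
Initial: VV[2]=[0, 0, 0, 0]
Initial: VV[3]=[0, 0, 0, 0]
Event 1: LOCAL 0: VV[0][0]++ -> VV[0]=[1, 0, 0, 0]
Event 2: SEND 1->2: VV[1][1]++ -> VV[1]=[0, 1, 0, 0], msg_vec=[0, 1, 0, 0]; VV[2]=max(VV[2],msg_vec) then VV[2][2]++ -> VV[2]=[0, 1, 1, 0]
Event 3: LOCAL 0: VV[0][0]++ -> VV[0]=[2, 0, 0, 0]
Event 4: LOCAL 0: VV[0][0]++ -> VV[0]=[3, 0, 0, 0]
Event 5: LOCAL 2: VV[2][2]++ -> VV[2]=[0, 1, 2, 0]
Event 1 stamp: [1, 0, 0, 0]
Event 5 stamp: [0, 1, 2, 0]
[1, 0, 0, 0] <= [0, 1, 2, 0]? False
[0, 1, 2, 0] <= [1, 0, 0, 0]? False
Relation: concurrent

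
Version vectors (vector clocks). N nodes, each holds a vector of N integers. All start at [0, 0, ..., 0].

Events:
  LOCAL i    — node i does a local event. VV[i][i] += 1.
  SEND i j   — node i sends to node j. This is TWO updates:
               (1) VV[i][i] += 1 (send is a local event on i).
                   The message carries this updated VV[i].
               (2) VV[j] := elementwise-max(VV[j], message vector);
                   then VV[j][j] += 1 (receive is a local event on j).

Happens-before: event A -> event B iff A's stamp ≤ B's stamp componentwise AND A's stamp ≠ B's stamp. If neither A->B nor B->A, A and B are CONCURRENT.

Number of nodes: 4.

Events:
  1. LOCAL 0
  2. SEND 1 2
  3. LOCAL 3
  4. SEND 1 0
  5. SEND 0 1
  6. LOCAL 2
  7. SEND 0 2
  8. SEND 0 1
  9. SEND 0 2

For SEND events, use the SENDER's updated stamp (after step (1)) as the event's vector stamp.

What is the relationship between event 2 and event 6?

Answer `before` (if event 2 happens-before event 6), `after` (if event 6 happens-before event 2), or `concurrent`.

Answer: before

Derivation:
Initial: VV[0]=[0, 0, 0, 0]
Initial: VV[1]=[0, 0, 0, 0]
Initial: VV[2]=[0, 0, 0, 0]
Initial: VV[3]=[0, 0, 0, 0]
Event 1: LOCAL 0: VV[0][0]++ -> VV[0]=[1, 0, 0, 0]
Event 2: SEND 1->2: VV[1][1]++ -> VV[1]=[0, 1, 0, 0], msg_vec=[0, 1, 0, 0]; VV[2]=max(VV[2],msg_vec) then VV[2][2]++ -> VV[2]=[0, 1, 1, 0]
Event 3: LOCAL 3: VV[3][3]++ -> VV[3]=[0, 0, 0, 1]
Event 4: SEND 1->0: VV[1][1]++ -> VV[1]=[0, 2, 0, 0], msg_vec=[0, 2, 0, 0]; VV[0]=max(VV[0],msg_vec) then VV[0][0]++ -> VV[0]=[2, 2, 0, 0]
Event 5: SEND 0->1: VV[0][0]++ -> VV[0]=[3, 2, 0, 0], msg_vec=[3, 2, 0, 0]; VV[1]=max(VV[1],msg_vec) then VV[1][1]++ -> VV[1]=[3, 3, 0, 0]
Event 6: LOCAL 2: VV[2][2]++ -> VV[2]=[0, 1, 2, 0]
Event 7: SEND 0->2: VV[0][0]++ -> VV[0]=[4, 2, 0, 0], msg_vec=[4, 2, 0, 0]; VV[2]=max(VV[2],msg_vec) then VV[2][2]++ -> VV[2]=[4, 2, 3, 0]
Event 8: SEND 0->1: VV[0][0]++ -> VV[0]=[5, 2, 0, 0], msg_vec=[5, 2, 0, 0]; VV[1]=max(VV[1],msg_vec) then VV[1][1]++ -> VV[1]=[5, 4, 0, 0]
Event 9: SEND 0->2: VV[0][0]++ -> VV[0]=[6, 2, 0, 0], msg_vec=[6, 2, 0, 0]; VV[2]=max(VV[2],msg_vec) then VV[2][2]++ -> VV[2]=[6, 2, 4, 0]
Event 2 stamp: [0, 1, 0, 0]
Event 6 stamp: [0, 1, 2, 0]
[0, 1, 0, 0] <= [0, 1, 2, 0]? True
[0, 1, 2, 0] <= [0, 1, 0, 0]? False
Relation: before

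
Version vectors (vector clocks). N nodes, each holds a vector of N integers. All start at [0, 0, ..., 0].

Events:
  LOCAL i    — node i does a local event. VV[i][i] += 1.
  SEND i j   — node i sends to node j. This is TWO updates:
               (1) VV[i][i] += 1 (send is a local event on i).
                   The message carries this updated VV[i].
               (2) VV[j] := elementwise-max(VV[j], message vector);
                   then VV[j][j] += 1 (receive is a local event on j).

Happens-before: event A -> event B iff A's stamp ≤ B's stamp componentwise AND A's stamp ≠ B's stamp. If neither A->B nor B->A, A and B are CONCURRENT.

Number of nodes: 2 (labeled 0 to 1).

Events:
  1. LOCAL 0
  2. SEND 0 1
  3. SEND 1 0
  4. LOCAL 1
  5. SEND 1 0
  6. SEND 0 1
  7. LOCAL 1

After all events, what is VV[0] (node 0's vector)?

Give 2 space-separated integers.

Initial: VV[0]=[0, 0]
Initial: VV[1]=[0, 0]
Event 1: LOCAL 0: VV[0][0]++ -> VV[0]=[1, 0]
Event 2: SEND 0->1: VV[0][0]++ -> VV[0]=[2, 0], msg_vec=[2, 0]; VV[1]=max(VV[1],msg_vec) then VV[1][1]++ -> VV[1]=[2, 1]
Event 3: SEND 1->0: VV[1][1]++ -> VV[1]=[2, 2], msg_vec=[2, 2]; VV[0]=max(VV[0],msg_vec) then VV[0][0]++ -> VV[0]=[3, 2]
Event 4: LOCAL 1: VV[1][1]++ -> VV[1]=[2, 3]
Event 5: SEND 1->0: VV[1][1]++ -> VV[1]=[2, 4], msg_vec=[2, 4]; VV[0]=max(VV[0],msg_vec) then VV[0][0]++ -> VV[0]=[4, 4]
Event 6: SEND 0->1: VV[0][0]++ -> VV[0]=[5, 4], msg_vec=[5, 4]; VV[1]=max(VV[1],msg_vec) then VV[1][1]++ -> VV[1]=[5, 5]
Event 7: LOCAL 1: VV[1][1]++ -> VV[1]=[5, 6]
Final vectors: VV[0]=[5, 4]; VV[1]=[5, 6]

Answer: 5 4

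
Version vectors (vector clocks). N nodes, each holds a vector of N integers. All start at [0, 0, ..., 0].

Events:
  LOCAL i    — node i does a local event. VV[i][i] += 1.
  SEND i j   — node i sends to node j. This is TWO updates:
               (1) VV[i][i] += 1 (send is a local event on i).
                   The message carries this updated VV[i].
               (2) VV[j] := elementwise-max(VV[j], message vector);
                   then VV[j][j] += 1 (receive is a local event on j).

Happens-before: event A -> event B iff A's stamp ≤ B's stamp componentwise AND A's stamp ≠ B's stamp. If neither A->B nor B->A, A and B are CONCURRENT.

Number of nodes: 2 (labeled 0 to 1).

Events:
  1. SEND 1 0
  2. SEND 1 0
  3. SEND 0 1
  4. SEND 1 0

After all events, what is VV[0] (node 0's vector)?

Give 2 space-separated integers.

Initial: VV[0]=[0, 0]
Initial: VV[1]=[0, 0]
Event 1: SEND 1->0: VV[1][1]++ -> VV[1]=[0, 1], msg_vec=[0, 1]; VV[0]=max(VV[0],msg_vec) then VV[0][0]++ -> VV[0]=[1, 1]
Event 2: SEND 1->0: VV[1][1]++ -> VV[1]=[0, 2], msg_vec=[0, 2]; VV[0]=max(VV[0],msg_vec) then VV[0][0]++ -> VV[0]=[2, 2]
Event 3: SEND 0->1: VV[0][0]++ -> VV[0]=[3, 2], msg_vec=[3, 2]; VV[1]=max(VV[1],msg_vec) then VV[1][1]++ -> VV[1]=[3, 3]
Event 4: SEND 1->0: VV[1][1]++ -> VV[1]=[3, 4], msg_vec=[3, 4]; VV[0]=max(VV[0],msg_vec) then VV[0][0]++ -> VV[0]=[4, 4]
Final vectors: VV[0]=[4, 4]; VV[1]=[3, 4]

Answer: 4 4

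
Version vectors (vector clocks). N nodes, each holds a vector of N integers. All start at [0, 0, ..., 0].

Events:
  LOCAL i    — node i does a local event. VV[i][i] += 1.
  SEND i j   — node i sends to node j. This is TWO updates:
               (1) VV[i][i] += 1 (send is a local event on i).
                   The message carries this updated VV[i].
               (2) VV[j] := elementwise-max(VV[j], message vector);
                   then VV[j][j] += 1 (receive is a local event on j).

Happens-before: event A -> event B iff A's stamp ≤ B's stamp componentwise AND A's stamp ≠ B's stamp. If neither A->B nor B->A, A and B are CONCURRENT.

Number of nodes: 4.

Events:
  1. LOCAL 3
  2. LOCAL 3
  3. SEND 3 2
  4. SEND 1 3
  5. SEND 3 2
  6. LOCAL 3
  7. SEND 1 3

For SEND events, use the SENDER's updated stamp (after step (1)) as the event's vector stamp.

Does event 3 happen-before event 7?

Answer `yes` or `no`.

Answer: no

Derivation:
Initial: VV[0]=[0, 0, 0, 0]
Initial: VV[1]=[0, 0, 0, 0]
Initial: VV[2]=[0, 0, 0, 0]
Initial: VV[3]=[0, 0, 0, 0]
Event 1: LOCAL 3: VV[3][3]++ -> VV[3]=[0, 0, 0, 1]
Event 2: LOCAL 3: VV[3][3]++ -> VV[3]=[0, 0, 0, 2]
Event 3: SEND 3->2: VV[3][3]++ -> VV[3]=[0, 0, 0, 3], msg_vec=[0, 0, 0, 3]; VV[2]=max(VV[2],msg_vec) then VV[2][2]++ -> VV[2]=[0, 0, 1, 3]
Event 4: SEND 1->3: VV[1][1]++ -> VV[1]=[0, 1, 0, 0], msg_vec=[0, 1, 0, 0]; VV[3]=max(VV[3],msg_vec) then VV[3][3]++ -> VV[3]=[0, 1, 0, 4]
Event 5: SEND 3->2: VV[3][3]++ -> VV[3]=[0, 1, 0, 5], msg_vec=[0, 1, 0, 5]; VV[2]=max(VV[2],msg_vec) then VV[2][2]++ -> VV[2]=[0, 1, 2, 5]
Event 6: LOCAL 3: VV[3][3]++ -> VV[3]=[0, 1, 0, 6]
Event 7: SEND 1->3: VV[1][1]++ -> VV[1]=[0, 2, 0, 0], msg_vec=[0, 2, 0, 0]; VV[3]=max(VV[3],msg_vec) then VV[3][3]++ -> VV[3]=[0, 2, 0, 7]
Event 3 stamp: [0, 0, 0, 3]
Event 7 stamp: [0, 2, 0, 0]
[0, 0, 0, 3] <= [0, 2, 0, 0]? False. Equal? False. Happens-before: False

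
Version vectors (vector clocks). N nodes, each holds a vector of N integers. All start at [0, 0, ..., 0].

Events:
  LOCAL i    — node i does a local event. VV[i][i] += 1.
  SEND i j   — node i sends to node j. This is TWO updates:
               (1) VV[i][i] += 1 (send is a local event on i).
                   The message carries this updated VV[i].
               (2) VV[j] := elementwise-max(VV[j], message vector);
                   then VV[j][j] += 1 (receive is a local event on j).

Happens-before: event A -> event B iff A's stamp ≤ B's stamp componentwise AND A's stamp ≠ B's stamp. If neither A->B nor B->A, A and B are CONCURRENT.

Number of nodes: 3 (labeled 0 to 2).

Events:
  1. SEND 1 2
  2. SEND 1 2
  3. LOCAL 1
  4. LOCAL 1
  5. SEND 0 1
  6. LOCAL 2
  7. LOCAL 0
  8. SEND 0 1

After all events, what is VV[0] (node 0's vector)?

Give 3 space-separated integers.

Initial: VV[0]=[0, 0, 0]
Initial: VV[1]=[0, 0, 0]
Initial: VV[2]=[0, 0, 0]
Event 1: SEND 1->2: VV[1][1]++ -> VV[1]=[0, 1, 0], msg_vec=[0, 1, 0]; VV[2]=max(VV[2],msg_vec) then VV[2][2]++ -> VV[2]=[0, 1, 1]
Event 2: SEND 1->2: VV[1][1]++ -> VV[1]=[0, 2, 0], msg_vec=[0, 2, 0]; VV[2]=max(VV[2],msg_vec) then VV[2][2]++ -> VV[2]=[0, 2, 2]
Event 3: LOCAL 1: VV[1][1]++ -> VV[1]=[0, 3, 0]
Event 4: LOCAL 1: VV[1][1]++ -> VV[1]=[0, 4, 0]
Event 5: SEND 0->1: VV[0][0]++ -> VV[0]=[1, 0, 0], msg_vec=[1, 0, 0]; VV[1]=max(VV[1],msg_vec) then VV[1][1]++ -> VV[1]=[1, 5, 0]
Event 6: LOCAL 2: VV[2][2]++ -> VV[2]=[0, 2, 3]
Event 7: LOCAL 0: VV[0][0]++ -> VV[0]=[2, 0, 0]
Event 8: SEND 0->1: VV[0][0]++ -> VV[0]=[3, 0, 0], msg_vec=[3, 0, 0]; VV[1]=max(VV[1],msg_vec) then VV[1][1]++ -> VV[1]=[3, 6, 0]
Final vectors: VV[0]=[3, 0, 0]; VV[1]=[3, 6, 0]; VV[2]=[0, 2, 3]

Answer: 3 0 0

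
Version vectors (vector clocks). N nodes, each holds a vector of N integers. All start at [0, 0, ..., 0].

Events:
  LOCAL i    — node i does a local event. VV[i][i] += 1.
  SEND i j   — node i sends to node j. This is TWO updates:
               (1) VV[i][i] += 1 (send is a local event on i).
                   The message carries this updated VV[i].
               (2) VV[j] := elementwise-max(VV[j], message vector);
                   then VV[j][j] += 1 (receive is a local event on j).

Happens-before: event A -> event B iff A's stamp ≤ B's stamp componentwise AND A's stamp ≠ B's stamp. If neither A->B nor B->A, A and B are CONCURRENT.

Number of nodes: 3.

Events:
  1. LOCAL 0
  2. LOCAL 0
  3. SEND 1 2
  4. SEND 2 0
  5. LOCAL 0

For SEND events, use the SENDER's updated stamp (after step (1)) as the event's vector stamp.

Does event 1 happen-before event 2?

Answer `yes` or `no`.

Answer: yes

Derivation:
Initial: VV[0]=[0, 0, 0]
Initial: VV[1]=[0, 0, 0]
Initial: VV[2]=[0, 0, 0]
Event 1: LOCAL 0: VV[0][0]++ -> VV[0]=[1, 0, 0]
Event 2: LOCAL 0: VV[0][0]++ -> VV[0]=[2, 0, 0]
Event 3: SEND 1->2: VV[1][1]++ -> VV[1]=[0, 1, 0], msg_vec=[0, 1, 0]; VV[2]=max(VV[2],msg_vec) then VV[2][2]++ -> VV[2]=[0, 1, 1]
Event 4: SEND 2->0: VV[2][2]++ -> VV[2]=[0, 1, 2], msg_vec=[0, 1, 2]; VV[0]=max(VV[0],msg_vec) then VV[0][0]++ -> VV[0]=[3, 1, 2]
Event 5: LOCAL 0: VV[0][0]++ -> VV[0]=[4, 1, 2]
Event 1 stamp: [1, 0, 0]
Event 2 stamp: [2, 0, 0]
[1, 0, 0] <= [2, 0, 0]? True. Equal? False. Happens-before: True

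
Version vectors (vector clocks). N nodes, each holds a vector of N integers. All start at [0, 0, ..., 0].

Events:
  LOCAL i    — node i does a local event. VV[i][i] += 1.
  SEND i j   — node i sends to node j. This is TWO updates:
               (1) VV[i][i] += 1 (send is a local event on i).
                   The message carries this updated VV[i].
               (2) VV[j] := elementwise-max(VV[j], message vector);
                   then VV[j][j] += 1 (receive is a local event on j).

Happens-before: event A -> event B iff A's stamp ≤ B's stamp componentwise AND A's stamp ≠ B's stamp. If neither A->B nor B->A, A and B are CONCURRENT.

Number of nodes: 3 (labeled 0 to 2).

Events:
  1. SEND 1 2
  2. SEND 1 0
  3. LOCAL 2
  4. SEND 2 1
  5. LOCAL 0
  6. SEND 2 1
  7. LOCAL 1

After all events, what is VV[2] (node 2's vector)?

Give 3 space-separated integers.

Initial: VV[0]=[0, 0, 0]
Initial: VV[1]=[0, 0, 0]
Initial: VV[2]=[0, 0, 0]
Event 1: SEND 1->2: VV[1][1]++ -> VV[1]=[0, 1, 0], msg_vec=[0, 1, 0]; VV[2]=max(VV[2],msg_vec) then VV[2][2]++ -> VV[2]=[0, 1, 1]
Event 2: SEND 1->0: VV[1][1]++ -> VV[1]=[0, 2, 0], msg_vec=[0, 2, 0]; VV[0]=max(VV[0],msg_vec) then VV[0][0]++ -> VV[0]=[1, 2, 0]
Event 3: LOCAL 2: VV[2][2]++ -> VV[2]=[0, 1, 2]
Event 4: SEND 2->1: VV[2][2]++ -> VV[2]=[0, 1, 3], msg_vec=[0, 1, 3]; VV[1]=max(VV[1],msg_vec) then VV[1][1]++ -> VV[1]=[0, 3, 3]
Event 5: LOCAL 0: VV[0][0]++ -> VV[0]=[2, 2, 0]
Event 6: SEND 2->1: VV[2][2]++ -> VV[2]=[0, 1, 4], msg_vec=[0, 1, 4]; VV[1]=max(VV[1],msg_vec) then VV[1][1]++ -> VV[1]=[0, 4, 4]
Event 7: LOCAL 1: VV[1][1]++ -> VV[1]=[0, 5, 4]
Final vectors: VV[0]=[2, 2, 0]; VV[1]=[0, 5, 4]; VV[2]=[0, 1, 4]

Answer: 0 1 4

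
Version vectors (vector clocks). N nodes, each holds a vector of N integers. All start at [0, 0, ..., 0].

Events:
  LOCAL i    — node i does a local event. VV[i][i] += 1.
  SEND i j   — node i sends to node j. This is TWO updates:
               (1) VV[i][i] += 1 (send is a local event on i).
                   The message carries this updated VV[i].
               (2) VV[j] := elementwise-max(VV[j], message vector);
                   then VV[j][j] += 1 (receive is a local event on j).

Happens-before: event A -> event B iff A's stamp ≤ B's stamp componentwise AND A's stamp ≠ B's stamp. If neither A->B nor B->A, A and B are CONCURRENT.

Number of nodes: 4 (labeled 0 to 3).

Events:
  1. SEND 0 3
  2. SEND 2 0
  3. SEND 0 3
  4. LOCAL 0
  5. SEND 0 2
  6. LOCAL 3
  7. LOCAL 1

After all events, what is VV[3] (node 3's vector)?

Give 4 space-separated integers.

Answer: 3 0 1 3

Derivation:
Initial: VV[0]=[0, 0, 0, 0]
Initial: VV[1]=[0, 0, 0, 0]
Initial: VV[2]=[0, 0, 0, 0]
Initial: VV[3]=[0, 0, 0, 0]
Event 1: SEND 0->3: VV[0][0]++ -> VV[0]=[1, 0, 0, 0], msg_vec=[1, 0, 0, 0]; VV[3]=max(VV[3],msg_vec) then VV[3][3]++ -> VV[3]=[1, 0, 0, 1]
Event 2: SEND 2->0: VV[2][2]++ -> VV[2]=[0, 0, 1, 0], msg_vec=[0, 0, 1, 0]; VV[0]=max(VV[0],msg_vec) then VV[0][0]++ -> VV[0]=[2, 0, 1, 0]
Event 3: SEND 0->3: VV[0][0]++ -> VV[0]=[3, 0, 1, 0], msg_vec=[3, 0, 1, 0]; VV[3]=max(VV[3],msg_vec) then VV[3][3]++ -> VV[3]=[3, 0, 1, 2]
Event 4: LOCAL 0: VV[0][0]++ -> VV[0]=[4, 0, 1, 0]
Event 5: SEND 0->2: VV[0][0]++ -> VV[0]=[5, 0, 1, 0], msg_vec=[5, 0, 1, 0]; VV[2]=max(VV[2],msg_vec) then VV[2][2]++ -> VV[2]=[5, 0, 2, 0]
Event 6: LOCAL 3: VV[3][3]++ -> VV[3]=[3, 0, 1, 3]
Event 7: LOCAL 1: VV[1][1]++ -> VV[1]=[0, 1, 0, 0]
Final vectors: VV[0]=[5, 0, 1, 0]; VV[1]=[0, 1, 0, 0]; VV[2]=[5, 0, 2, 0]; VV[3]=[3, 0, 1, 3]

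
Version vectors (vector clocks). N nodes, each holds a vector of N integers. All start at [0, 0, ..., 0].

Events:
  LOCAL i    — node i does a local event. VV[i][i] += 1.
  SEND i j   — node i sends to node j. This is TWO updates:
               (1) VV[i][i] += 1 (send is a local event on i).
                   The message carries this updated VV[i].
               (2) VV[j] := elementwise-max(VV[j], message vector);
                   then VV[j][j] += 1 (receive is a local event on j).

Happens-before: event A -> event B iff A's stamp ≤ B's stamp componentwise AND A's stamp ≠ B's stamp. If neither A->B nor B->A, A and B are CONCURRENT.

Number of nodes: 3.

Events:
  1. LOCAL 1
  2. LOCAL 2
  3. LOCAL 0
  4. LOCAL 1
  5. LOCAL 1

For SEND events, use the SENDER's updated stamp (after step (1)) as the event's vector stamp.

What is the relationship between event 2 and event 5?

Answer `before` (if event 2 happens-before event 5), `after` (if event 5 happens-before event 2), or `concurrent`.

Initial: VV[0]=[0, 0, 0]
Initial: VV[1]=[0, 0, 0]
Initial: VV[2]=[0, 0, 0]
Event 1: LOCAL 1: VV[1][1]++ -> VV[1]=[0, 1, 0]
Event 2: LOCAL 2: VV[2][2]++ -> VV[2]=[0, 0, 1]
Event 3: LOCAL 0: VV[0][0]++ -> VV[0]=[1, 0, 0]
Event 4: LOCAL 1: VV[1][1]++ -> VV[1]=[0, 2, 0]
Event 5: LOCAL 1: VV[1][1]++ -> VV[1]=[0, 3, 0]
Event 2 stamp: [0, 0, 1]
Event 5 stamp: [0, 3, 0]
[0, 0, 1] <= [0, 3, 0]? False
[0, 3, 0] <= [0, 0, 1]? False
Relation: concurrent

Answer: concurrent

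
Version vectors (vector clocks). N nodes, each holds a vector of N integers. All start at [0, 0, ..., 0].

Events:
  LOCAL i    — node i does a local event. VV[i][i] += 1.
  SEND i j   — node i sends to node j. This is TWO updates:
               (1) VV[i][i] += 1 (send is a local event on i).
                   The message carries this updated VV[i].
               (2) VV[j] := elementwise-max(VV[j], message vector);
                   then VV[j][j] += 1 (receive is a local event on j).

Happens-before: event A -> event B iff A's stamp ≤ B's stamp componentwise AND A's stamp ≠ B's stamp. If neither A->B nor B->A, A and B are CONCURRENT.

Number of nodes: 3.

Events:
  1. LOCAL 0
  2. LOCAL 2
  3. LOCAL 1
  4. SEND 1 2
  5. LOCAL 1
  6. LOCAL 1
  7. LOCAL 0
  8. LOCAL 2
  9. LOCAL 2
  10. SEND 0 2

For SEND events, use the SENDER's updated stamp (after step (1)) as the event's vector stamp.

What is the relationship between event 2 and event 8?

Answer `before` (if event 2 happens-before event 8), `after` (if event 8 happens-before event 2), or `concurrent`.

Answer: before

Derivation:
Initial: VV[0]=[0, 0, 0]
Initial: VV[1]=[0, 0, 0]
Initial: VV[2]=[0, 0, 0]
Event 1: LOCAL 0: VV[0][0]++ -> VV[0]=[1, 0, 0]
Event 2: LOCAL 2: VV[2][2]++ -> VV[2]=[0, 0, 1]
Event 3: LOCAL 1: VV[1][1]++ -> VV[1]=[0, 1, 0]
Event 4: SEND 1->2: VV[1][1]++ -> VV[1]=[0, 2, 0], msg_vec=[0, 2, 0]; VV[2]=max(VV[2],msg_vec) then VV[2][2]++ -> VV[2]=[0, 2, 2]
Event 5: LOCAL 1: VV[1][1]++ -> VV[1]=[0, 3, 0]
Event 6: LOCAL 1: VV[1][1]++ -> VV[1]=[0, 4, 0]
Event 7: LOCAL 0: VV[0][0]++ -> VV[0]=[2, 0, 0]
Event 8: LOCAL 2: VV[2][2]++ -> VV[2]=[0, 2, 3]
Event 9: LOCAL 2: VV[2][2]++ -> VV[2]=[0, 2, 4]
Event 10: SEND 0->2: VV[0][0]++ -> VV[0]=[3, 0, 0], msg_vec=[3, 0, 0]; VV[2]=max(VV[2],msg_vec) then VV[2][2]++ -> VV[2]=[3, 2, 5]
Event 2 stamp: [0, 0, 1]
Event 8 stamp: [0, 2, 3]
[0, 0, 1] <= [0, 2, 3]? True
[0, 2, 3] <= [0, 0, 1]? False
Relation: before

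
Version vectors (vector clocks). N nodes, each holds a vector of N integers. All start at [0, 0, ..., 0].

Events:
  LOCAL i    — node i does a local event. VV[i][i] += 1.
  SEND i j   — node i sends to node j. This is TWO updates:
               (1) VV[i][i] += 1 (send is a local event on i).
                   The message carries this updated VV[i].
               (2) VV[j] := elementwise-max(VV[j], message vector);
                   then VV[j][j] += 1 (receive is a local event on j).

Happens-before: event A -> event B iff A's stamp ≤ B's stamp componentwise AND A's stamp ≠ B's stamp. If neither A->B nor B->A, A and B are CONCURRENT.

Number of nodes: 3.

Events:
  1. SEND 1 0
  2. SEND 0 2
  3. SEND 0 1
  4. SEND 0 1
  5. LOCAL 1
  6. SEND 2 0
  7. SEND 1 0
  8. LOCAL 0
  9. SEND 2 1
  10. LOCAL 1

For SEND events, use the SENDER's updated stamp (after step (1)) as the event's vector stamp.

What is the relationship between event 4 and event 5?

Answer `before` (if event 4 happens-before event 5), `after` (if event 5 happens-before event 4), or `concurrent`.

Answer: before

Derivation:
Initial: VV[0]=[0, 0, 0]
Initial: VV[1]=[0, 0, 0]
Initial: VV[2]=[0, 0, 0]
Event 1: SEND 1->0: VV[1][1]++ -> VV[1]=[0, 1, 0], msg_vec=[0, 1, 0]; VV[0]=max(VV[0],msg_vec) then VV[0][0]++ -> VV[0]=[1, 1, 0]
Event 2: SEND 0->2: VV[0][0]++ -> VV[0]=[2, 1, 0], msg_vec=[2, 1, 0]; VV[2]=max(VV[2],msg_vec) then VV[2][2]++ -> VV[2]=[2, 1, 1]
Event 3: SEND 0->1: VV[0][0]++ -> VV[0]=[3, 1, 0], msg_vec=[3, 1, 0]; VV[1]=max(VV[1],msg_vec) then VV[1][1]++ -> VV[1]=[3, 2, 0]
Event 4: SEND 0->1: VV[0][0]++ -> VV[0]=[4, 1, 0], msg_vec=[4, 1, 0]; VV[1]=max(VV[1],msg_vec) then VV[1][1]++ -> VV[1]=[4, 3, 0]
Event 5: LOCAL 1: VV[1][1]++ -> VV[1]=[4, 4, 0]
Event 6: SEND 2->0: VV[2][2]++ -> VV[2]=[2, 1, 2], msg_vec=[2, 1, 2]; VV[0]=max(VV[0],msg_vec) then VV[0][0]++ -> VV[0]=[5, 1, 2]
Event 7: SEND 1->0: VV[1][1]++ -> VV[1]=[4, 5, 0], msg_vec=[4, 5, 0]; VV[0]=max(VV[0],msg_vec) then VV[0][0]++ -> VV[0]=[6, 5, 2]
Event 8: LOCAL 0: VV[0][0]++ -> VV[0]=[7, 5, 2]
Event 9: SEND 2->1: VV[2][2]++ -> VV[2]=[2, 1, 3], msg_vec=[2, 1, 3]; VV[1]=max(VV[1],msg_vec) then VV[1][1]++ -> VV[1]=[4, 6, 3]
Event 10: LOCAL 1: VV[1][1]++ -> VV[1]=[4, 7, 3]
Event 4 stamp: [4, 1, 0]
Event 5 stamp: [4, 4, 0]
[4, 1, 0] <= [4, 4, 0]? True
[4, 4, 0] <= [4, 1, 0]? False
Relation: before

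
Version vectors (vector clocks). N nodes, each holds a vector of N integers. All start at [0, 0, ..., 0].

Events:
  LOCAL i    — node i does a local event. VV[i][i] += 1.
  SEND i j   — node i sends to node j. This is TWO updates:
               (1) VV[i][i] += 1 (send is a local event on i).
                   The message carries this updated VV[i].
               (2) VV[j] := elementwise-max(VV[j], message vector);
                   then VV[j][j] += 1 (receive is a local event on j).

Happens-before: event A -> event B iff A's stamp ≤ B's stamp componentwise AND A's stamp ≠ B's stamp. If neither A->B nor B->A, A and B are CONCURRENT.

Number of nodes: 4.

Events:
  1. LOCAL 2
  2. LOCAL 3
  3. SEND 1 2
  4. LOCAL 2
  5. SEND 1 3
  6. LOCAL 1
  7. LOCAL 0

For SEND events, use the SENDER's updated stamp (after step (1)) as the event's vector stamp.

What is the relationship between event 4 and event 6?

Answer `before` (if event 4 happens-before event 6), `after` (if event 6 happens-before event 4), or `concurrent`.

Answer: concurrent

Derivation:
Initial: VV[0]=[0, 0, 0, 0]
Initial: VV[1]=[0, 0, 0, 0]
Initial: VV[2]=[0, 0, 0, 0]
Initial: VV[3]=[0, 0, 0, 0]
Event 1: LOCAL 2: VV[2][2]++ -> VV[2]=[0, 0, 1, 0]
Event 2: LOCAL 3: VV[3][3]++ -> VV[3]=[0, 0, 0, 1]
Event 3: SEND 1->2: VV[1][1]++ -> VV[1]=[0, 1, 0, 0], msg_vec=[0, 1, 0, 0]; VV[2]=max(VV[2],msg_vec) then VV[2][2]++ -> VV[2]=[0, 1, 2, 0]
Event 4: LOCAL 2: VV[2][2]++ -> VV[2]=[0, 1, 3, 0]
Event 5: SEND 1->3: VV[1][1]++ -> VV[1]=[0, 2, 0, 0], msg_vec=[0, 2, 0, 0]; VV[3]=max(VV[3],msg_vec) then VV[3][3]++ -> VV[3]=[0, 2, 0, 2]
Event 6: LOCAL 1: VV[1][1]++ -> VV[1]=[0, 3, 0, 0]
Event 7: LOCAL 0: VV[0][0]++ -> VV[0]=[1, 0, 0, 0]
Event 4 stamp: [0, 1, 3, 0]
Event 6 stamp: [0, 3, 0, 0]
[0, 1, 3, 0] <= [0, 3, 0, 0]? False
[0, 3, 0, 0] <= [0, 1, 3, 0]? False
Relation: concurrent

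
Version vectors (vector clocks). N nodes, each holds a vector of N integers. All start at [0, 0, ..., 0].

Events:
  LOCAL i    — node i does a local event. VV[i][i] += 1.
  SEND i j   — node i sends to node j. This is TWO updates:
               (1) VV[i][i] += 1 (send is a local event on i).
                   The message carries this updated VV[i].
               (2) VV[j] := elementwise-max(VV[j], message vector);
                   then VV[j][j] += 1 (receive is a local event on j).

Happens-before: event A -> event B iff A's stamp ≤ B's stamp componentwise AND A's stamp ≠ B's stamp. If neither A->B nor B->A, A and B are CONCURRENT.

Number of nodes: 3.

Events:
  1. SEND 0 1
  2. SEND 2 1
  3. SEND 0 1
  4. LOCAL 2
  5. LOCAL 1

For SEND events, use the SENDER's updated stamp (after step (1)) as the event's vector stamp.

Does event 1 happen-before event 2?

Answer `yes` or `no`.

Initial: VV[0]=[0, 0, 0]
Initial: VV[1]=[0, 0, 0]
Initial: VV[2]=[0, 0, 0]
Event 1: SEND 0->1: VV[0][0]++ -> VV[0]=[1, 0, 0], msg_vec=[1, 0, 0]; VV[1]=max(VV[1],msg_vec) then VV[1][1]++ -> VV[1]=[1, 1, 0]
Event 2: SEND 2->1: VV[2][2]++ -> VV[2]=[0, 0, 1], msg_vec=[0, 0, 1]; VV[1]=max(VV[1],msg_vec) then VV[1][1]++ -> VV[1]=[1, 2, 1]
Event 3: SEND 0->1: VV[0][0]++ -> VV[0]=[2, 0, 0], msg_vec=[2, 0, 0]; VV[1]=max(VV[1],msg_vec) then VV[1][1]++ -> VV[1]=[2, 3, 1]
Event 4: LOCAL 2: VV[2][2]++ -> VV[2]=[0, 0, 2]
Event 5: LOCAL 1: VV[1][1]++ -> VV[1]=[2, 4, 1]
Event 1 stamp: [1, 0, 0]
Event 2 stamp: [0, 0, 1]
[1, 0, 0] <= [0, 0, 1]? False. Equal? False. Happens-before: False

Answer: no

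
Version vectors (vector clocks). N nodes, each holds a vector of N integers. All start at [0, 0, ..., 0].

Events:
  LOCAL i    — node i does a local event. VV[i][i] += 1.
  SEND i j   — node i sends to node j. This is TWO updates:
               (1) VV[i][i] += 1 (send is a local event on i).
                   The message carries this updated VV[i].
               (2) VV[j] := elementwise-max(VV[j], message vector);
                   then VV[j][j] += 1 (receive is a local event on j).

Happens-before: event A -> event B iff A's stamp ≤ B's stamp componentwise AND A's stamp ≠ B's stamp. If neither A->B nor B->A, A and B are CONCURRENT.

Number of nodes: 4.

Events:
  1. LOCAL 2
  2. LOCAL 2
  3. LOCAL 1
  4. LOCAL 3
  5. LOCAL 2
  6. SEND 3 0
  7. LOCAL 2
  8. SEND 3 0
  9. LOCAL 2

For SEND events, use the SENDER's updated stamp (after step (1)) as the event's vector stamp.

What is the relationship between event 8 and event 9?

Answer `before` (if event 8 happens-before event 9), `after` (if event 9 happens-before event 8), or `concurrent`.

Initial: VV[0]=[0, 0, 0, 0]
Initial: VV[1]=[0, 0, 0, 0]
Initial: VV[2]=[0, 0, 0, 0]
Initial: VV[3]=[0, 0, 0, 0]
Event 1: LOCAL 2: VV[2][2]++ -> VV[2]=[0, 0, 1, 0]
Event 2: LOCAL 2: VV[2][2]++ -> VV[2]=[0, 0, 2, 0]
Event 3: LOCAL 1: VV[1][1]++ -> VV[1]=[0, 1, 0, 0]
Event 4: LOCAL 3: VV[3][3]++ -> VV[3]=[0, 0, 0, 1]
Event 5: LOCAL 2: VV[2][2]++ -> VV[2]=[0, 0, 3, 0]
Event 6: SEND 3->0: VV[3][3]++ -> VV[3]=[0, 0, 0, 2], msg_vec=[0, 0, 0, 2]; VV[0]=max(VV[0],msg_vec) then VV[0][0]++ -> VV[0]=[1, 0, 0, 2]
Event 7: LOCAL 2: VV[2][2]++ -> VV[2]=[0, 0, 4, 0]
Event 8: SEND 3->0: VV[3][3]++ -> VV[3]=[0, 0, 0, 3], msg_vec=[0, 0, 0, 3]; VV[0]=max(VV[0],msg_vec) then VV[0][0]++ -> VV[0]=[2, 0, 0, 3]
Event 9: LOCAL 2: VV[2][2]++ -> VV[2]=[0, 0, 5, 0]
Event 8 stamp: [0, 0, 0, 3]
Event 9 stamp: [0, 0, 5, 0]
[0, 0, 0, 3] <= [0, 0, 5, 0]? False
[0, 0, 5, 0] <= [0, 0, 0, 3]? False
Relation: concurrent

Answer: concurrent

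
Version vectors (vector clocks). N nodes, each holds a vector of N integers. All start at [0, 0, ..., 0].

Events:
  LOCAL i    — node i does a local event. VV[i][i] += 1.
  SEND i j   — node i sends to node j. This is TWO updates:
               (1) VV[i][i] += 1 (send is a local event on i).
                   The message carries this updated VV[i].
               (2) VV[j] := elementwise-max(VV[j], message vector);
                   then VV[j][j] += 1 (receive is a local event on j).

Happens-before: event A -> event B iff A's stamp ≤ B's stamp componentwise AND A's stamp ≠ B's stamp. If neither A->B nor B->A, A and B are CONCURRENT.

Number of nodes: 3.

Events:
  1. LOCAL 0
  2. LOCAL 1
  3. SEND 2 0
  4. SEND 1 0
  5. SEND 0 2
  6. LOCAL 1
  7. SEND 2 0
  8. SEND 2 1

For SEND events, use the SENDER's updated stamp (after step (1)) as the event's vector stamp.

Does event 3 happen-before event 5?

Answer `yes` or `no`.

Initial: VV[0]=[0, 0, 0]
Initial: VV[1]=[0, 0, 0]
Initial: VV[2]=[0, 0, 0]
Event 1: LOCAL 0: VV[0][0]++ -> VV[0]=[1, 0, 0]
Event 2: LOCAL 1: VV[1][1]++ -> VV[1]=[0, 1, 0]
Event 3: SEND 2->0: VV[2][2]++ -> VV[2]=[0, 0, 1], msg_vec=[0, 0, 1]; VV[0]=max(VV[0],msg_vec) then VV[0][0]++ -> VV[0]=[2, 0, 1]
Event 4: SEND 1->0: VV[1][1]++ -> VV[1]=[0, 2, 0], msg_vec=[0, 2, 0]; VV[0]=max(VV[0],msg_vec) then VV[0][0]++ -> VV[0]=[3, 2, 1]
Event 5: SEND 0->2: VV[0][0]++ -> VV[0]=[4, 2, 1], msg_vec=[4, 2, 1]; VV[2]=max(VV[2],msg_vec) then VV[2][2]++ -> VV[2]=[4, 2, 2]
Event 6: LOCAL 1: VV[1][1]++ -> VV[1]=[0, 3, 0]
Event 7: SEND 2->0: VV[2][2]++ -> VV[2]=[4, 2, 3], msg_vec=[4, 2, 3]; VV[0]=max(VV[0],msg_vec) then VV[0][0]++ -> VV[0]=[5, 2, 3]
Event 8: SEND 2->1: VV[2][2]++ -> VV[2]=[4, 2, 4], msg_vec=[4, 2, 4]; VV[1]=max(VV[1],msg_vec) then VV[1][1]++ -> VV[1]=[4, 4, 4]
Event 3 stamp: [0, 0, 1]
Event 5 stamp: [4, 2, 1]
[0, 0, 1] <= [4, 2, 1]? True. Equal? False. Happens-before: True

Answer: yes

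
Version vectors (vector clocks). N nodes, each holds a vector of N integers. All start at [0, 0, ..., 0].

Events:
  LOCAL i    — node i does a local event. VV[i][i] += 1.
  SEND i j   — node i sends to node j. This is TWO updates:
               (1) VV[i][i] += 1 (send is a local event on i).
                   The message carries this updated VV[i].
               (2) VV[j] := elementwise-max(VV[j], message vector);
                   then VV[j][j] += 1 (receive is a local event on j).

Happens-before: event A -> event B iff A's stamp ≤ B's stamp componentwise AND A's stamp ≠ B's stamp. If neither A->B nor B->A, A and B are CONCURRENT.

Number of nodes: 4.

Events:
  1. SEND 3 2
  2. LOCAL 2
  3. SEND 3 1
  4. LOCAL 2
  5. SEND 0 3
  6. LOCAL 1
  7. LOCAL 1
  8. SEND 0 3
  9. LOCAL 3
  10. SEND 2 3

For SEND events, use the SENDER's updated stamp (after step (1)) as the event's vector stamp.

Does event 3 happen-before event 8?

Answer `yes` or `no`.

Initial: VV[0]=[0, 0, 0, 0]
Initial: VV[1]=[0, 0, 0, 0]
Initial: VV[2]=[0, 0, 0, 0]
Initial: VV[3]=[0, 0, 0, 0]
Event 1: SEND 3->2: VV[3][3]++ -> VV[3]=[0, 0, 0, 1], msg_vec=[0, 0, 0, 1]; VV[2]=max(VV[2],msg_vec) then VV[2][2]++ -> VV[2]=[0, 0, 1, 1]
Event 2: LOCAL 2: VV[2][2]++ -> VV[2]=[0, 0, 2, 1]
Event 3: SEND 3->1: VV[3][3]++ -> VV[3]=[0, 0, 0, 2], msg_vec=[0, 0, 0, 2]; VV[1]=max(VV[1],msg_vec) then VV[1][1]++ -> VV[1]=[0, 1, 0, 2]
Event 4: LOCAL 2: VV[2][2]++ -> VV[2]=[0, 0, 3, 1]
Event 5: SEND 0->3: VV[0][0]++ -> VV[0]=[1, 0, 0, 0], msg_vec=[1, 0, 0, 0]; VV[3]=max(VV[3],msg_vec) then VV[3][3]++ -> VV[3]=[1, 0, 0, 3]
Event 6: LOCAL 1: VV[1][1]++ -> VV[1]=[0, 2, 0, 2]
Event 7: LOCAL 1: VV[1][1]++ -> VV[1]=[0, 3, 0, 2]
Event 8: SEND 0->3: VV[0][0]++ -> VV[0]=[2, 0, 0, 0], msg_vec=[2, 0, 0, 0]; VV[3]=max(VV[3],msg_vec) then VV[3][3]++ -> VV[3]=[2, 0, 0, 4]
Event 9: LOCAL 3: VV[3][3]++ -> VV[3]=[2, 0, 0, 5]
Event 10: SEND 2->3: VV[2][2]++ -> VV[2]=[0, 0, 4, 1], msg_vec=[0, 0, 4, 1]; VV[3]=max(VV[3],msg_vec) then VV[3][3]++ -> VV[3]=[2, 0, 4, 6]
Event 3 stamp: [0, 0, 0, 2]
Event 8 stamp: [2, 0, 0, 0]
[0, 0, 0, 2] <= [2, 0, 0, 0]? False. Equal? False. Happens-before: False

Answer: no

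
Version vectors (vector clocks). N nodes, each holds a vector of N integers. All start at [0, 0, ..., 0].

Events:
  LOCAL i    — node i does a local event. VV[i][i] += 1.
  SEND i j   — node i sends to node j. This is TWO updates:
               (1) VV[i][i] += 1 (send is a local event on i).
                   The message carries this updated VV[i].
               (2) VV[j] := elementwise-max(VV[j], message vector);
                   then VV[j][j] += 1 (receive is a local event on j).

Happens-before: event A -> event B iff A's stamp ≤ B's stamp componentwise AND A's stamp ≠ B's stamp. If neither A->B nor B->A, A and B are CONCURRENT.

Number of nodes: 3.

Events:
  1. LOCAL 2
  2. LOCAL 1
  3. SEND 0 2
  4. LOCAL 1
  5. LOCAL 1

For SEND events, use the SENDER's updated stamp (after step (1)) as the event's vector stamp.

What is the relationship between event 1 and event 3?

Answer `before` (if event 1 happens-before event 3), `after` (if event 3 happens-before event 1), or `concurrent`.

Answer: concurrent

Derivation:
Initial: VV[0]=[0, 0, 0]
Initial: VV[1]=[0, 0, 0]
Initial: VV[2]=[0, 0, 0]
Event 1: LOCAL 2: VV[2][2]++ -> VV[2]=[0, 0, 1]
Event 2: LOCAL 1: VV[1][1]++ -> VV[1]=[0, 1, 0]
Event 3: SEND 0->2: VV[0][0]++ -> VV[0]=[1, 0, 0], msg_vec=[1, 0, 0]; VV[2]=max(VV[2],msg_vec) then VV[2][2]++ -> VV[2]=[1, 0, 2]
Event 4: LOCAL 1: VV[1][1]++ -> VV[1]=[0, 2, 0]
Event 5: LOCAL 1: VV[1][1]++ -> VV[1]=[0, 3, 0]
Event 1 stamp: [0, 0, 1]
Event 3 stamp: [1, 0, 0]
[0, 0, 1] <= [1, 0, 0]? False
[1, 0, 0] <= [0, 0, 1]? False
Relation: concurrent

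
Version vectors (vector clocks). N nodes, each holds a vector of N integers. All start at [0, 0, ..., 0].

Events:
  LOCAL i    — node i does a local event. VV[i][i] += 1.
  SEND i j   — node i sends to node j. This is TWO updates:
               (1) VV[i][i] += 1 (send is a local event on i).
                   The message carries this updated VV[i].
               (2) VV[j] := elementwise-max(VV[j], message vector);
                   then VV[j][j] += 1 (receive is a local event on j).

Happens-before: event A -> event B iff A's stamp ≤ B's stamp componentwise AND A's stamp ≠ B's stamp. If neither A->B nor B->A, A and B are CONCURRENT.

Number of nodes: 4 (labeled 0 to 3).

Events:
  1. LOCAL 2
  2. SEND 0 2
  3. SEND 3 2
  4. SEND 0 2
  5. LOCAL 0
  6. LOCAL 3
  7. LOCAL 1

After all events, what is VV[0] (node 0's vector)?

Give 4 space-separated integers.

Answer: 3 0 0 0

Derivation:
Initial: VV[0]=[0, 0, 0, 0]
Initial: VV[1]=[0, 0, 0, 0]
Initial: VV[2]=[0, 0, 0, 0]
Initial: VV[3]=[0, 0, 0, 0]
Event 1: LOCAL 2: VV[2][2]++ -> VV[2]=[0, 0, 1, 0]
Event 2: SEND 0->2: VV[0][0]++ -> VV[0]=[1, 0, 0, 0], msg_vec=[1, 0, 0, 0]; VV[2]=max(VV[2],msg_vec) then VV[2][2]++ -> VV[2]=[1, 0, 2, 0]
Event 3: SEND 3->2: VV[3][3]++ -> VV[3]=[0, 0, 0, 1], msg_vec=[0, 0, 0, 1]; VV[2]=max(VV[2],msg_vec) then VV[2][2]++ -> VV[2]=[1, 0, 3, 1]
Event 4: SEND 0->2: VV[0][0]++ -> VV[0]=[2, 0, 0, 0], msg_vec=[2, 0, 0, 0]; VV[2]=max(VV[2],msg_vec) then VV[2][2]++ -> VV[2]=[2, 0, 4, 1]
Event 5: LOCAL 0: VV[0][0]++ -> VV[0]=[3, 0, 0, 0]
Event 6: LOCAL 3: VV[3][3]++ -> VV[3]=[0, 0, 0, 2]
Event 7: LOCAL 1: VV[1][1]++ -> VV[1]=[0, 1, 0, 0]
Final vectors: VV[0]=[3, 0, 0, 0]; VV[1]=[0, 1, 0, 0]; VV[2]=[2, 0, 4, 1]; VV[3]=[0, 0, 0, 2]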